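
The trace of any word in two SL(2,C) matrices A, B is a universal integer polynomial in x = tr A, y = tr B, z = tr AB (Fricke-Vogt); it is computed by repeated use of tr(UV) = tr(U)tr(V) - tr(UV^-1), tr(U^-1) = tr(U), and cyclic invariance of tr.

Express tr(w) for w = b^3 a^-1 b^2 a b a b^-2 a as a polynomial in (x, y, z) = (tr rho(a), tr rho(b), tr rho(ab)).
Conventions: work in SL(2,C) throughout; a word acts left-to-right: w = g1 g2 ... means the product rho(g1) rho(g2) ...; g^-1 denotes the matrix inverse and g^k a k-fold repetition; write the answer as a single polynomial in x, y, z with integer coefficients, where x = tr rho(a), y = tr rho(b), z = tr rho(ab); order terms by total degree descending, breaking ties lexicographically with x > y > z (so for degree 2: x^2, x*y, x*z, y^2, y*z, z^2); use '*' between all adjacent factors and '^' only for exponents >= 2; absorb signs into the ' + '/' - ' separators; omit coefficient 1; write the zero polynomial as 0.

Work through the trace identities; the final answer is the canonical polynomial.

tr(a b a b) = tr(b a) * tr(b a) - tr(1)   [split at repeated b] = z^2 - 2
apply: tr(a b a) = tr(a) * tr(b a) - tr(b) = x*z - y
tr(b^2 a b a) = tr(b) * tr(a b a b) - tr(a b a) = y*z^2 - x*z - y
apply: tr(a b^2) = tr(b) * tr(a b) - tr(a) = y*z - x
apply: tr(b^2 a b) = tr(b) * tr(a b^2) - tr(a b) = y^2*z - x*y - z
tr(b a b a^2 b) = tr(a) * tr(b^2 a b a) - tr(b^2 a b) = x*y*z^2 - x^2*z - y^2*z + z
tr(b a b a^2) = tr(a) * tr(b a b a) - tr(b a b) = x*z^2 - y*z - x
tr(b^2 a b a^2 b) = tr(b) * tr(b a b a^2 b) - tr(b a b a^2) = x*y^2*z^2 - x^2*y*z - y^3*z - x*z^2 + 2*y*z + x
apply: tr(b^3 a b a^2 b) = tr(b) * tr(b^2 a b a^2 b) - tr(b^2 a b a^2) = x*y^3*z^2 - x^2*y^2*z - y^4*z - 2*x*y*z^2 + x^2*z + 3*y^2*z + x*y - z
tr(b^2 a b a^2 b^3) = tr(b) * tr(b^3 a b a^2 b) - tr(b^3 a b a^2) = x*y^4*z^2 - x^2*y^3*z - y^5*z - 3*x*y^2*z^2 + 2*x^2*y*z + 4*y^3*z + x*y^2 + x*z^2 - 3*y*z - x
tr(a b a b a b) = tr(a b) * tr(a b a b) - tr(a^-1 b^-1)   [split at repeated a] = z^3 - 3*z
use: tr(b a b a b a b) = tr(b) * tr(a b a b a b) - tr(a b a b a) = y*z^3 - x*z^2 - 2*y*z + x
tr(b^3 a b a b a) = tr(b) * tr(b a b a b a b) - tr(b a b a b a) = y^2*z^3 - x*y*z^2 - 2*y^2*z - z^3 + x*y + 3*z
use: tr(a b a b^3) = tr(b) * tr(a b a b^2) - tr(a b a b) = y^2*z^2 - x*y*z - y^2 - z^2 + 2
tr(b^3 a b a b) = tr(b) * tr(a b a b^3) - tr(a b a b^2) = y^3*z^2 - x*y^2*z - y^3 - 2*y*z^2 + x*z + 3*y
use: tr(a b a^2 b^3 a b) = tr(a) * tr(b^3 a b a b a) - tr(b^3 a b a b) = x*y^2*z^3 - x^2*y*z^2 - y^3*z^2 - x*y^2*z - x*z^3 + x^2*y + y^3 + 2*y*z^2 + 2*x*z - 3*y
tr(b^2) = tr(b) * tr(b) - tr(1) = y^2 - 2
tr(b^3) = tr(b) * tr(b^2) - tr(b) = y^3 - 3*y
apply: tr(b a^2 b^2) = tr(a) * tr(b^3 a) - tr(b^3) = x*y^2*z - x^2*y - y^3 - x*z + 3*y
apply: tr(a^2 b a^2 b^2) = tr(a) * tr(b a^2 b^2 a) - tr(b a^2 b^2) = x^2*y*z^2 - x^3*z - 2*x*y^2*z + x^2*y + y^3 + 2*x*z - 3*y
apply: tr(b a^2 b) = tr(a) * tr(b^2 a) - tr(b^2) = x*y*z - x^2 - y^2 + 2
apply: tr(a^2 b a^2 b) = tr(a) * tr(b a^2 b a) - tr(b a^2 b) = x^2*z^2 - 2*x*y*z + y^2 - 2
tr(a b a^2 b^3 a) = tr(b) * tr(a^2 b a^2 b^2) - tr(a^2 b a^2 b) = x^2*y^2*z^2 - x^3*y*z - 2*x*y^3*z + x^2*y^2 - x^2*z^2 + y^4 + 4*x*y*z - 4*y^2 + 2
tr(b^2 a b a^2 b^3 a) = tr(b) * tr(a b a^2 b^3 a b) - tr(a b a^2 b^3 a) = x*y^3*z^3 - 2*x^2*y^2*z^2 - y^4*z^2 + x^3*y*z + x*y^3*z - x*y*z^3 + x^2*z^2 + 2*y^2*z^2 - 2*x*y*z + y^2 - 2
tr(a b^3 a^-1 b^2 a b a) = tr(b^2 a b a^2 b^3) * tr(a) - tr(b^2 a b a^2 b^3 a) = x^2*y^4*z^2 - x^3*y^3*z - x*y^5*z - x*y^3*z^3 - x^2*y^2*z^2 + y^4*z^2 + x^3*y*z + 3*x*y^3*z + x*y*z^3 + x^2*y^2 - 2*y^2*z^2 - x*y*z - x^2 - y^2 + 2
apply: tr(b^2 a b a b a b^2) = tr(b) * tr(b^2 a b a b a b) - tr(b^2 a b a b a) = y^3*z^3 - x*y^2*z^2 - 2*y^3*z - 2*y*z^3 + x*y^2 + x*z^2 + 5*y*z - x
apply: tr(b^2 a b a b a b^3) = tr(b) * tr(b^2 a b a b a b^2) - tr(b^2 a b a b a b) = y^4*z^3 - x*y^3*z^2 - 2*y^4*z - 3*y^2*z^3 + x*y^3 + 2*x*y*z^2 + 7*y^2*z + z^3 - 2*x*y - 3*z
apply: tr(a b a b a b a b) = tr(a b a b a b) * tr(a b) - tr(b a b a)   [split at repeated a] = z^4 - 4*z^2 + 2
tr(a b a b a b a) = tr(a) * tr(b a b a b a) - tr(b a b a b) = x*z^3 - y*z^2 - 2*x*z + y
tr(a b a b a b^2 a b) = tr(b) * tr(a b a b a b a b) - tr(a b a b a b a) = y*z^4 - x*z^3 - 3*y*z^2 + 2*x*z + y
tr(a b a b a b^2 a) = tr(a) * tr(b a b a b^2 a) - tr(b a b a b^2) = x*y*z^3 - x^2*z^2 - y^2*z^2 - x*y*z + x^2 + y^2 + z^2 - 2
tr(a b^2 a b a b a b^2) = tr(b) * tr(a b a b a b^2 a b) - tr(a b a b a b^2 a) = y^2*z^4 - 2*x*y*z^3 + x^2*z^2 - 2*y^2*z^2 + 3*x*y*z - x^2 - z^2 + 2
use: tr(b^2 a b a b a b^3 a) = tr(b) * tr(a b^2 a b a b a b^2) - tr(a b^2 a b a b a b) = y^3*z^4 - 2*x*y^2*z^3 + x^2*y*z^2 - 2*y^3*z^2 - y*z^4 + 3*x*y^2*z + x*z^3 - x^2*y + 2*y*z^2 - 2*x*z + y
use: tr(a b^3 a^-1 b^2 a b a b) = tr(b^2 a b a b a b^3) * tr(a) - tr(b^2 a b a b a b^3 a) = x*y^4*z^3 - x^2*y^3*z^2 - y^3*z^4 - 2*x*y^4*z - x*y^2*z^3 + x^2*y^3 + x^2*y*z^2 + 2*y^3*z^2 + y*z^4 + 4*x*y^2*z - x^2*y - 2*y*z^2 - x*z - y
tr(b^-1 a b^3 a^-1 b^2 a b a) = tr(a b^3 a^-1 b^2 a b a) * tr(b) - tr(a b^3 a^-1 b^2 a b a b) = x^2*y^5*z^2 - x^3*y^4*z - x*y^6*z - 2*x*y^4*z^3 + y^5*z^2 + y^3*z^4 + x^3*y^2*z + 5*x*y^4*z + 2*x*y^2*z^3 - x^2*y*z^2 - 4*y^3*z^2 - y*z^4 - 5*x*y^2*z - y^3 + 2*y*z^2 + x*z + 3*y
use: tr(b^3 a^-1 b^2 a b a b^-2 a) = tr(b^-1 a b^3 a^-1 b^2 a b a) * tr(b) - tr(b^-1 a b^3 a^-1 b^2 a b a b) = x^2*y^6*z^2 - x^3*y^5*z - x*y^7*z - 2*x*y^5*z^3 - x^2*y^4*z^2 + y^6*z^2 + y^4*z^4 + 2*x^3*y^3*z + 6*x*y^5*z + 3*x*y^3*z^3 - 5*y^4*z^2 - y^2*z^4 - x^3*y*z - 8*x*y^3*z - x*y*z^3 - x^2*y^2 - y^4 + 4*y^2*z^2 + 2*x*y*z + x^2 + 4*y^2 - 2

x^2*y^6*z^2 - x^3*y^5*z - x*y^7*z - 2*x*y^5*z^3 - x^2*y^4*z^2 + y^6*z^2 + y^4*z^4 + 2*x^3*y^3*z + 6*x*y^5*z + 3*x*y^3*z^3 - 5*y^4*z^2 - y^2*z^4 - x^3*y*z - 8*x*y^3*z - x*y*z^3 - x^2*y^2 - y^4 + 4*y^2*z^2 + 2*x*y*z + x^2 + 4*y^2 - 2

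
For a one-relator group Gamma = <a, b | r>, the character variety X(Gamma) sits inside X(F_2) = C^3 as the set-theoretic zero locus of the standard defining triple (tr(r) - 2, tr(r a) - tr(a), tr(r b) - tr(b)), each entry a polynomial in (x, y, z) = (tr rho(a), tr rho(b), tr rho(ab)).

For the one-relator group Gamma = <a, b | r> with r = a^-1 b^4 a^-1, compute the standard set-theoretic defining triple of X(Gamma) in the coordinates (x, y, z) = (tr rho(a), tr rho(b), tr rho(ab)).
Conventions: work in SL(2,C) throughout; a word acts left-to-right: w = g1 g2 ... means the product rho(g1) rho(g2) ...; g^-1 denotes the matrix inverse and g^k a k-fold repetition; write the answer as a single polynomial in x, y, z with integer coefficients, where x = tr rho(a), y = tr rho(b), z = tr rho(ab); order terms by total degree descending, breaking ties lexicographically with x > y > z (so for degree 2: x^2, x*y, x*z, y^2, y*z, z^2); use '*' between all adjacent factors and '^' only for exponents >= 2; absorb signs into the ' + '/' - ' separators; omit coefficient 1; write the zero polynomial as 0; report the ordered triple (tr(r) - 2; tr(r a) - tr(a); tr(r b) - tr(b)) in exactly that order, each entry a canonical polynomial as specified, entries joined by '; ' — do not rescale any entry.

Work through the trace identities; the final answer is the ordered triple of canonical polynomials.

use: trace(b^2) = trace(b) trace(b) - trace(1)   [square of b] = y^2 - 2
trace(b^3) = trace(b) trace(b^2) - trace(b)   [square of b] = y^3 - 3*y
use: trace(b^4) = trace(b) trace(b^3) - trace(b^2)   [square of b] = y^4 - 4*y^2 + 2
trace(b a b) = trace(b) trace(a b) - trace(a)   [square of b] = y*z - x
trace(a b^3) = trace(b) trace(b a b) - trace(b a)   [square of b] = y^2*z - x*y - z
use: trace(b^4 a) = trace(b) trace(a b^3) - trace(a b^2)   [square of b] = y^3*z - x*y^2 - 2*y*z + x
trace(b^4 a^-1) = trace(b^4) trace(a) - trace(b^4 a)   [inverse elimination on a] = x*y^4 - y^3*z - 3*x*y^2 + 2*y*z + x
use: trace(a^-1 b^4 a^-1) = trace(b^4 a^-1) trace(a) - trace(b^4)   [inverse elimination on a] = x^2*y^4 - x*y^3*z - 3*x^2*y^2 - y^4 + 2*x*y*z + x^2 + 4*y^2 - 2
apply: trace(b^5) = trace(b) trace(b^4) - trace(b^3) = y^5 - 5*y^3 + 5*y
apply: trace(b^5 a) = trace(b) trace(b^2 a b^2) - trace(b^2 a b) = y^4*z - x*y^3 - 3*y^2*z + 2*x*y + z
trace(b a^-1 b^4) = trace(b^5) trace(a) - trace(b^5 a) = x*y^5 - y^4*z - 4*x*y^3 + 3*y^2*z + 3*x*y - z
apply: trace(a b a b) = trace(b a) trace(b a) - trace(1) = z^2 - 2
trace(a b a) = trace(a) trace(b a) - trace(b) = x*z - y
use: trace(b a b a b) = trace(b) trace(a b a b) - trace(a b a) = y*z^2 - x*z - y
trace(b^2 a b a b) = trace(b) trace(b a b a b) - trace(b a b a) = y^2*z^2 - x*y*z - y^2 - z^2 + 2
apply: trace(b^4 a b a) = trace(b) trace(b^2 a b a b) - trace(b^2 a b a) = y^3*z^2 - x*y^2*z - y^3 - 2*y*z^2 + x*z + 3*y
trace(b a^-1 b^4 a) = trace(b^4 a b) trace(a) - trace(b^4 a b a) = x*y^4*z - x^2*y^3 - y^3*z^2 - 2*x*y^2*z + 2*x^2*y + y^3 + 2*y*z^2 - 3*y
trace(a^-1 b^4 a^-1 b) = trace(b a^-1 b^4) trace(a) - trace(b a^-1 b^4 a) = x^2*y^5 - 2*x*y^4*z - 3*x^2*y^3 + y^3*z^2 + 5*x*y^2*z + x^2*y - y^3 - 2*y*z^2 - x*z + 3*y
assemble the triple (trace(r) - 2; trace(r a) - x; trace(r b) - y)

x^2*y^4 - x*y^3*z - 3*x^2*y^2 - y^4 + 2*x*y*z + x^2 + 4*y^2 - 4; x*y^4 - y^3*z - 3*x*y^2 + 2*y*z; x^2*y^5 - 2*x*y^4*z - 3*x^2*y^3 + y^3*z^2 + 5*x*y^2*z + x^2*y - y^3 - 2*y*z^2 - x*z + 2*y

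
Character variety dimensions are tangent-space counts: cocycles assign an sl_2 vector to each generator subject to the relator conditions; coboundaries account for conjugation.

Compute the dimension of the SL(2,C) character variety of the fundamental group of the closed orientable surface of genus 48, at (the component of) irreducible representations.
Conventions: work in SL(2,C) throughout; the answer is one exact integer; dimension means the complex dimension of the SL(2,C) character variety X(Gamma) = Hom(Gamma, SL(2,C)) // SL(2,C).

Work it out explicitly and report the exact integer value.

282

pi_1 of the closed genus-48 surface has 96 generators bound by the single product-of-commutators relator.
A cocycle assigns one sl_2 vector per generator subject to the relator condition d_2(z) = 0: dim of the unconstrained space is 3*2g = 288.
At an irreducible rho, H^2 = coker(d_2) vanishes (Poincare duality: H^2 is dual to H^0 = invariants = 0), so d_2 is surjective onto sl_2 and dim Z^1 = 288 - 3 = 285.
Coboundaries contribute dim B^1 = 3 (injective at irreducible rho).
dim X = dim H^1 = 285 - 3 = 282.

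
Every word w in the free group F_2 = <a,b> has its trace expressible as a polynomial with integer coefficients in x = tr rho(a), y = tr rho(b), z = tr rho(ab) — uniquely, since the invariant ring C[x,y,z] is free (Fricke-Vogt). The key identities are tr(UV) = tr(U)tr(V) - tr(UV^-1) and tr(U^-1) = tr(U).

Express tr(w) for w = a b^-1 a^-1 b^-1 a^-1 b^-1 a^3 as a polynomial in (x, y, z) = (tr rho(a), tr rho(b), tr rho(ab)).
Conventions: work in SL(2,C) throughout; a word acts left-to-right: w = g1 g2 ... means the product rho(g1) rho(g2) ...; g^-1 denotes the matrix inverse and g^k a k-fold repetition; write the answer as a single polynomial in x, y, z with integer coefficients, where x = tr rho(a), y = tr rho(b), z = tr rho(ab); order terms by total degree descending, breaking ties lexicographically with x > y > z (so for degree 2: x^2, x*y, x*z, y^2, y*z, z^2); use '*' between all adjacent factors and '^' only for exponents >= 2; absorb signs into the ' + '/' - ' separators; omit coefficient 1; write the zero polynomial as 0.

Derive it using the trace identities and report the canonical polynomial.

tr(a^2) = tr(a) * tr(a) - tr(1) = x^2 - 2
tr(a^3) = tr(a) * tr(a^2) - tr(a) = x^3 - 3*x
reduce: tr(b a^2) = tr(a) * tr(b a) - tr(b) = x*z - y
reduce: tr(a^3 b) = tr(a) * tr(b a^2) - tr(b a) = x^2*z - x*y - z
tr(b^-1 a^3) = tr(a^3) * tr(b) - tr(a^3 b) = x^3*y - x^2*z - 2*x*y + z
so tr(b^2 a^3) = tr(b) * tr(a^3 b) - tr(a^3) = x^2*y*z - x^3 - x*y^2 - y*z + 3*x
reduce: tr(b^2 a) = tr(b) * tr(a b) - tr(a) = y*z - x
tr(b^2) = tr(b) * tr(b) - tr(1) = y^2 - 2
reduce: tr(b^2 a^2) = tr(a) * tr(b^2 a) - tr(b^2) = x*y*z - x^2 - y^2 + 2
so tr(b a^4 b) = tr(a) * tr(b^2 a^3) - tr(b^2 a^2) = x^3*y*z - x^4 - x^2*y^2 - 2*x*y*z + 4*x^2 + y^2 - 2
so tr(b a b a) = tr(a b) * tr(a b) - tr(1)   [split at repeated a] = z^2 - 2
reduce: tr(a b a b a) = tr(a) * tr(b a b a) - tr(b a b) = x*z^2 - y*z - x
so tr(a^2 b a b a) = tr(a) * tr(a b a b a) - tr(a b a b) = x^2*z^2 - x*y*z - x^2 - z^2 + 2
so tr(b a^4 b a) = tr(a) * tr(a^2 b a b a) - tr(a^2 b a b) = x^3*z^2 - x^2*y*z - x^3 - 2*x*z^2 + y*z + 3*x
so tr(a^4 b a^-1 b) = tr(b a^4 b) * tr(a) - tr(b a^4 b a) = x^4*y*z - x^5 - x^3*y^2 - x^3*z^2 - x^2*y*z + 5*x^3 + x*y^2 + 2*x*z^2 - y*z - 5*x
reduce: tr(a^-1 b^-1 a^4 b) = tr(a^4 b a^-1) * tr(b) - tr(a^4 b a^-1 b) = -x^4*y*z + x^5 + x^3*y^2 + x^3*z^2 + 2*x^2*y*z - 5*x^3 - 2*x*y^2 - 2*x*z^2 + 5*x
tr(a^-1 b^-1 a^4 b^-1) = tr(a^-1 b^-1 a^4) * tr(b) - tr(a^-1 b^-1 a^4 b) = x^4*y*z - x^5 - x^3*z^2 - 3*x^2*y*z + 5*x^3 + 2*x*z^2 + y*z - 5*x
tr(a^4) = tr(a) * tr(a^3) - tr(a^2) = x^4 - 4*x^2 + 2
reduce: tr(a^4 b) = tr(a) * tr(a^2 b a) - tr(a^2 b) = x^3*z - x^2*y - 2*x*z + y
reduce: tr(a^4 b^-1) = tr(a^4) * tr(b) - tr(a^4 b) = x^4*y - x^3*z - 3*x^2*y + 2*x*z + y
tr(b^-1 a^4 b^-1) = tr(a^4 b^-1) * tr(b) - tr(a^4) = x^4*y^2 - x^3*y*z - x^4 - 3*x^2*y^2 + 2*x*y*z + 4*x^2 + y^2 - 2
tr(a^-1 b^-1 a^4 b^-1 a^-1) = tr(a^-1 b^-1 a^4 b^-1) * tr(a) - tr(a^-1 b^-1 a^4 b^-1 a) = x^5*y*z - x^6 - x^4*y^2 - x^4*z^2 - 2*x^3*y*z + 6*x^4 + 3*x^2*y^2 + 2*x^2*z^2 - x*y*z - 9*x^2 - y^2 + 2
tr(a^5) = tr(a) * tr(a^4) - tr(a^3) = x^5 - 5*x^3 + 5*x
so tr(a^5 b) = tr(a) * tr(a^2 b a^2) - tr(a^2 b a) = x^4*z - x^3*y - 3*x^2*z + 2*x*y + z
reduce: tr(a b^-1 a^4) = tr(a^5) * tr(b) - tr(a^5 b) = x^5*y - x^4*z - 4*x^3*y + 3*x^2*z + 3*x*y - z
tr(a b a^5) = tr(a) * tr(a^4 b a) - tr(a^4 b) = x^5*z - x^4*y - 4*x^3*z + 3*x^2*y + 3*x*z - y
tr(a b a^5 b) = tr(a) * tr(a^2 b a b a^2) - tr(a^2 b a b a) = x^4*z^2 - x^3*y*z - x^4 - 3*x^2*z^2 + 2*x*y*z + 4*x^2 + z^2 - 2
tr(a^4 b^-1 a b a) = tr(a b a^5) * tr(b) - tr(a b a^5 b) = x^5*y*z - x^4*y^2 - x^4*z^2 - 3*x^3*y*z + x^4 + 3*x^2*y^2 + 3*x^2*z^2 + x*y*z - 4*x^2 - y^2 - z^2 + 2
reduce: tr(b a b a b a) = tr(b a b a) * tr(b a) - tr(a b)   [split at repeated b] = z^3 - 3*z
so tr(b a b a b) = tr(b) * tr(a b a b) - tr(a b a) = y*z^2 - x*z - y
reduce: tr(a b a b a b a) = tr(a) * tr(b a b a b a) - tr(b a b a b) = x*z^3 - y*z^2 - 2*x*z + y
so tr(a b a b a b a^2) = tr(a) * tr(a b a b a b a) - tr(a b a b a b) = x^2*z^3 - x*y*z^2 - 2*x^2*z - z^3 + x*y + 3*z
tr(a b a b a^4 b) = tr(a) * tr(a b a b a b a^2) - tr(a b a b a b a) = x^3*z^3 - x^2*y*z^2 - 2*x^3*z - 2*x*z^3 + x^2*y + y*z^2 + 5*x*z - y
reduce: tr(a^4 b^-1 a b a b) = tr(a b a b a^4) * tr(b) - tr(a b a b a^4 b) = x^4*y*z^2 - x^3*y^2*z - x^3*z^3 - x^4*y - 2*x^2*y*z^2 + 2*x^3*z + 2*x*y^2*z + 2*x*z^3 + 3*x^2*y - 5*x*z - y
so tr(b a b^-1 a^4 b^-1 a) = tr(a^4 b^-1 a b a) * tr(b) - tr(a^4 b^-1 a b a b) = x^5*y^2*z - x^4*y^3 - 2*x^4*y*z^2 - 2*x^3*y^2*z + x^3*z^3 + 2*x^4*y + 3*x^2*y^3 + 5*x^2*y*z^2 - 2*x^3*z - x*y^2*z - 2*x*z^3 - 7*x^2*y - y^3 - y*z^2 + 5*x*z + 3*y
tr(b^-1 a^4 b^-1 a^-1 b a) = tr(b a b^-1 a^4 b^-1) * tr(a) - tr(b a b^-1 a^4 b^-1 a) = -x^5*y^2*z + x^6*y + x^4*y^3 + 2*x^4*y*z^2 - x^5*z + 2*x^3*y^2*z - x^3*z^3 - 6*x^4*y - 3*x^2*y^3 - 5*x^2*y*z^2 + 5*x^3*z + x*y^2*z + 2*x*z^3 + 10*x^2*y + y^3 + y*z^2 - 6*x*z - 3*y
so tr(a^-1 b^-1 a^4 b^-1 a^-1 b) = tr(b^-1 a^4 b^-1 a^-1 b) * tr(a) - tr(b^-1 a^4 b^-1 a^-1 b a) = x^5*y^2*z - x^6*y - x^4*y^3 - 2*x^4*y*z^2 + x^5*z - 2*x^3*y^2*z + x^3*z^3 + 7*x^4*y + 3*x^2*y^3 + 5*x^2*y*z^2 - 6*x^3*z - x*y^2*z - 2*x*z^3 - 12*x^2*y - y^3 - y*z^2 + 7*x*z + 3*y
so tr(a b^-1 a^-1 b^-1 a^-1 b^-1 a^3) = tr(a^-1 b^-1 a^4 b^-1 a^-1) * tr(b) - tr(a^-1 b^-1 a^4 b^-1 a^-1 b) = x^4*y*z^2 - x^5*z - x^3*z^3 - x^4*y - 3*x^2*y*z^2 + 6*x^3*z + 2*x*z^3 + 3*x^2*y + y*z^2 - 7*x*z - y

x^4*y*z^2 - x^5*z - x^3*z^3 - x^4*y - 3*x^2*y*z^2 + 6*x^3*z + 2*x*z^3 + 3*x^2*y + y*z^2 - 7*x*z - y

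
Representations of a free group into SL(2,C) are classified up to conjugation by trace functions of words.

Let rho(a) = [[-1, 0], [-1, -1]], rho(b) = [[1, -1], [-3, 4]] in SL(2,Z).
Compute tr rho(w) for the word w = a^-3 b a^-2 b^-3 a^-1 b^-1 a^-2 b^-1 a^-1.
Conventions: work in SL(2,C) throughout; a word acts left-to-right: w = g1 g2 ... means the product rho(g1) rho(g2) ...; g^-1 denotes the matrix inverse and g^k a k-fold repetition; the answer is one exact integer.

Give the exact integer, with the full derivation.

2152

rho(a^-1) = [[-1, 0], [1, -1]]
... * rho(a^-1) = [[-1, 0], [1, -1]]  ->  [[1, 0], [-2, 1]]
... * rho(a^-1) = [[-1, 0], [1, -1]]  ->  [[-1, 0], [3, -1]]
... * rho(b) = [[1, -1], [-3, 4]]  ->  [[-1, 1], [6, -7]]
... * rho(a^-1) = [[-1, 0], [1, -1]]  ->  [[2, -1], [-13, 7]]
... * rho(a^-1) = [[-1, 0], [1, -1]]  ->  [[-3, 1], [20, -7]]
... * rho(b^-1) = [[4, 1], [3, 1]]  ->  [[-9, -2], [59, 13]]
... * rho(b^-1) = [[4, 1], [3, 1]]  ->  [[-42, -11], [275, 72]]
... * rho(b^-1) = [[4, 1], [3, 1]]  ->  [[-201, -53], [1316, 347]]
... * rho(a^-1) = [[-1, 0], [1, -1]]  ->  [[148, 53], [-969, -347]]
... * rho(b^-1) = [[4, 1], [3, 1]]  ->  [[751, 201], [-4917, -1316]]
... * rho(a^-1) = [[-1, 0], [1, -1]]  ->  [[-550, -201], [3601, 1316]]
... * rho(a^-1) = [[-1, 0], [1, -1]]  ->  [[349, 201], [-2285, -1316]]
... * rho(b^-1) = [[4, 1], [3, 1]]  ->  [[1999, 550], [-13088, -3601]]
... * rho(a^-1) = [[-1, 0], [1, -1]]  ->  [[-1449, -550], [9487, 3601]]
tr = -1449 + 3601 = 2152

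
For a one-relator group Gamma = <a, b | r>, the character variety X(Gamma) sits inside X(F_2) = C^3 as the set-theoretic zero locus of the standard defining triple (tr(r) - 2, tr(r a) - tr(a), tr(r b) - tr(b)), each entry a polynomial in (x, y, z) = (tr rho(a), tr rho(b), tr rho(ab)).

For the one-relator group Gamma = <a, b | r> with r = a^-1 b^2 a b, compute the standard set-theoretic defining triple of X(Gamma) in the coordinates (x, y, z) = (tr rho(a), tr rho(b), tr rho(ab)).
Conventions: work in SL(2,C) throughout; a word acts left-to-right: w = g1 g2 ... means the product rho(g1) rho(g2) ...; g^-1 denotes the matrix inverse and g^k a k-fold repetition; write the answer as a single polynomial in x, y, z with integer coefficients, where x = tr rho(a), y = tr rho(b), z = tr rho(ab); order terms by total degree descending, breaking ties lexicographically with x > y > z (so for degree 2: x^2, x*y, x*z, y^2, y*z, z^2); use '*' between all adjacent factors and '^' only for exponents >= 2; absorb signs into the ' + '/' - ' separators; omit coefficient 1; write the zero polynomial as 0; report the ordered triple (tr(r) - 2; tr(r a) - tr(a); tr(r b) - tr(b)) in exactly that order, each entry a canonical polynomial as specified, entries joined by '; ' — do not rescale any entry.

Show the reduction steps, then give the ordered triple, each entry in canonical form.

x*y^2*z - x^2*y - y*z^2 + y - 2; y^2*z - x*y - x - z; x*y^3*z - x^2*y^2 - y^2*z^2 - y + 2

tr(b a b) = tr(b) tr(a b) - tr(a) = y*z - x
tr(b^2 a b) = tr(b) tr(b a b) - tr(b a) = y^2*z - x*y - z
tr(a b a b) = tr(a b) tr(a b) - tr(1)   [split at repeated a] = z^2 - 2
tr(a b a) = tr(a) tr(b a) - tr(b) = x*z - y
tr(b^2 a b a) = tr(b) tr(a b a b) - tr(a b a) = y*z^2 - x*z - y
tr(a^-1 b^2 a b) = tr(b^2 a b) tr(a) - tr(b^2 a b a) = x*y^2*z - x^2*y - y*z^2 + y
tr(b^2 a b^2) = tr(b) tr(a b^3) - tr(a b^2) = y^3*z - x*y^2 - 2*y*z + x
tr(a^2) = tr(a) tr(a) - tr(1) = x^2 - 2
tr(a b^2 a) = tr(b) tr(a^2 b) - tr(a^2) = x*y*z - x^2 - y^2 + 2
tr(b^2 a b^2 a) = tr(b) tr(a b^2 a b) - tr(a b^2 a) = y^2*z^2 - 2*x*y*z + x^2 - 2
tr(a^-1 b^2 a b^2) = tr(b^2 a b^2) tr(a) - tr(b^2 a b^2 a) = x*y^3*z - x^2*y^2 - y^2*z^2 + 2
assemble the triple (tr(r) - 2; tr(r a) - x; tr(r b) - y)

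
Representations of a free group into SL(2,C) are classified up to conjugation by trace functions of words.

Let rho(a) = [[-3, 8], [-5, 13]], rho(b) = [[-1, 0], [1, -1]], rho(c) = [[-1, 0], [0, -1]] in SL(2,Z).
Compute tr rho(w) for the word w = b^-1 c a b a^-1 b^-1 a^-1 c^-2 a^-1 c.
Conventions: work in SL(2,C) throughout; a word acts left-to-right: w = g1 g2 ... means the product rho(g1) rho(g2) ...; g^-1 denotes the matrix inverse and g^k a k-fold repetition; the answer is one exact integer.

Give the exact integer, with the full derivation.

-1170

rho(b^-1) = [[-1, 0], [-1, -1]]
... * rho(c) = [[-1, 0], [0, -1]]  ->  [[1, 0], [1, 1]]
... * rho(a) = [[-3, 8], [-5, 13]]  ->  [[-3, 8], [-8, 21]]
... * rho(b) = [[-1, 0], [1, -1]]  ->  [[11, -8], [29, -21]]
... * rho(a^-1) = [[13, -8], [5, -3]]  ->  [[103, -64], [272, -169]]
... * rho(b^-1) = [[-1, 0], [-1, -1]]  ->  [[-39, 64], [-103, 169]]
... * rho(a^-1) = [[13, -8], [5, -3]]  ->  [[-187, 120], [-494, 317]]
... * rho(c^-1) = [[-1, 0], [0, -1]]  ->  [[187, -120], [494, -317]]
... * rho(c^-1) = [[-1, 0], [0, -1]]  ->  [[-187, 120], [-494, 317]]
... * rho(a^-1) = [[13, -8], [5, -3]]  ->  [[-1831, 1136], [-4837, 3001]]
... * rho(c) = [[-1, 0], [0, -1]]  ->  [[1831, -1136], [4837, -3001]]
tr = 1831 + -3001 = -1170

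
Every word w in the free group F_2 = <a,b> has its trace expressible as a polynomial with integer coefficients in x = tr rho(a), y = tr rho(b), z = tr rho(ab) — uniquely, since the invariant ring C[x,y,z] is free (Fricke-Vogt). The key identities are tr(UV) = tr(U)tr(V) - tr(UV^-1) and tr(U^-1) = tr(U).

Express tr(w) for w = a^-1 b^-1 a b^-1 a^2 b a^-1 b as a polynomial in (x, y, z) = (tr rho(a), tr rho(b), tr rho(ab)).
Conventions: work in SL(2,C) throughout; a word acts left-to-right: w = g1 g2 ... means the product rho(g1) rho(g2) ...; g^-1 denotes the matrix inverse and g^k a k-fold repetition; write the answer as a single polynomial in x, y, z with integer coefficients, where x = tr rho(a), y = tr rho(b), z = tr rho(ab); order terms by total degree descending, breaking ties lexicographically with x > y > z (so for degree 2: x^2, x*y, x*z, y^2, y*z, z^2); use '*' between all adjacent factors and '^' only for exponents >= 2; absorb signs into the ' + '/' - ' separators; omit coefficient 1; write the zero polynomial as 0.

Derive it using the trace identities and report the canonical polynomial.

-x^4*y^3*z + x^5*y^2 + x^3*y^4 + 3*x^3*y^2*z^2 - 2*x^4*y*z - 2*x^2*y^3*z - 3*x^2*y*z^3 - 4*x^3*y^2 + x^3*z^2 + x*y^2*z^2 + x*z^4 + 8*x^2*y*z - 4*x*z^2 + x

tr(a^2 b) = tr(a)*tr(b a) - tr(b)   [square of a] = x*z - y
tr(a^2) = tr(a)*tr(a) - tr(1)   [square of a] = x^2 - 2
tr(a^2 b^2) = tr(b)*tr(a^2 b) - tr(a^2)   [square of b] = x*y*z - x^2 - y^2 + 2
tr(a b^3 a) = tr(b)*tr(b a^2 b) - tr(b a^2)   [square of b] = x*y^2*z - x^2*y - y^3 - x*z + 3*y
tr(a b^2) = tr(b)*tr(a b) - tr(a)   [square of b] = y*z - x
tr(a b^3) = tr(b)*tr(a b^2) - tr(a b)   [square of b] = y^2*z - x*y - z
tr(b a^3 b^2) = tr(a)*tr(a b^3 a) - tr(a b^3)   [square of a] = x^2*y^2*z - x^3*y - x*y^3 - x^2*z - y^2*z + 4*x*y + z
tr(a b a b) = tr(b a)*tr(b a) - tr(1)   [split at a repeated b] = z^2 - 2
tr(b^2 a b a) = tr(b)*tr(a b a b) - tr(a b a)   [square of b] = y*z^2 - x*z - y
tr(b^2 a b a^2) = tr(a)*tr(b^2 a b a) - tr(b^2 a b)   [square of a] = x*y*z^2 - x^2*z - y^2*z + z
tr(b a^3 b^2 a) = tr(a)*tr(b^2 a b a^2) - tr(b^2 a b a)   [square of a] = x^2*y*z^2 - x^3*z - x*y^2*z - y*z^2 + 2*x*z + y
tr(a^3 b^2 a^-1 b) = tr(b a^3 b^2)*tr(a) - tr(b a^3 b^2 a)   [inverse elimination on a] = x^3*y^2*z - x^4*y - x^2*y^3 - x^2*y*z^2 + 4*x^2*y + y*z^2 - x*z - y
tr(a^2 b^2 a^-1 b^-1 a) = tr(a^3 b^2 a^-1)*tr(b) - tr(a^3 b^2 a^-1 b)   [inverse elimination on b] = -x^3*y^2*z + x^4*y + x^2*y^3 + x^2*y*z^2 + x*y^2*z - 5*x^2*y - y^3 - y*z^2 + x*z + 3*y
tr(b a b a^2) = tr(a)*tr(b a b a) - tr(b a b)   [square of a] = x*z^2 - y*z - x
tr(b a b a^2 b^2) = tr(b)*tr(b a b a^2 b) - tr(b a b a^2)   [square of b] = x*y^2*z^2 - x^2*y*z - y^3*z - x*z^2 + 2*y*z + x
tr(a b a b a b) = tr(b a)*tr(b a b a) - tr(b^-1 a^-1)   [split at a repeated b] = z^3 - 3*z
tr(b^2 a b a b a) = tr(b)*tr(a b a b a b) - tr(a b a b a)   [square of b] = y*z^3 - x*z^2 - 2*y*z + x
tr(b^2 a b a b) = tr(b)*tr(b a b a b) - tr(b a b a)   [square of b] = y^2*z^2 - x*y*z - y^2 - z^2 + 2
tr(b a b a^2 b^2 a) = tr(a)*tr(b^2 a b a b a) - tr(b^2 a b a b)   [square of a] = x*y*z^3 - x^2*z^2 - y^2*z^2 - x*y*z + x^2 + y^2 + z^2 - 2
tr(a b a^2 b^2 a^-1 b) = tr(b a b a^2 b^2)*tr(a) - tr(b a b a^2 b^2 a)   [inverse elimination on a] = x^2*y^2*z^2 - x^3*y*z - x*y^3*z - x*y*z^3 + y^2*z^2 + 3*x*y*z - y^2 - z^2 + 2
tr(a^2 b^2 a^-1 b^-1 a b) = tr(a b a^2 b^2 a^-1)*tr(b) - tr(a b a^2 b^2 a^-1 b)   [inverse elimination on b] = -x^2*y^2*z^2 + x^3*y*z + 2*x*y^3*z + x*y*z^3 - x^2*y^2 - y^4 - y^2*z^2 - 4*x*y*z + 4*y^2 + z^2 - 2
tr(b a^-1 b^-1 a b^-1 a^2 b) = tr(a^2 b^2 a^-1 b^-1 a)*tr(b) - tr(a^2 b^2 a^-1 b^-1 a b)   [inverse elimination on b] = -x^3*y^3*z + x^4*y^2 + x^2*y^4 + 2*x^2*y^2*z^2 - x^3*y*z - x*y^3*z - x*y*z^3 - 4*x^2*y^2 + 5*x*y*z - y^2 - z^2 + 2
tr(b a^3) = tr(a)*tr(a b a) - tr(a b)   [square of a] = x^2*z - x*y - z
tr(a^2 b a^2) = tr(a)*tr(b a^3) - tr(b a^2)   [square of a] = x^3*z - x^2*y - 2*x*z + y
tr(a^2 b a^2 b) = tr(a)*tr(b a^2 b a) - tr(b a^2 b)   [square of a] = x^2*z^2 - 2*x*y*z + y^2 - 2
tr(a b^-1 a^2 b a) = tr(a^2 b a^2)*tr(b) - tr(a^2 b a^2 b)   [inverse elimination on b] = x^3*y*z - x^2*y^2 - x^2*z^2 + 2
tr(a b a b a^2) = tr(a)*tr(a b a b a) - tr(a b a b)   [square of a] = x^2*z^2 - x*y*z - x^2 - z^2 + 2
tr(a^3 b a b a) = tr(a)*tr(a b a b a^2) - tr(a b a b a)   [square of a] = x^3*z^2 - x^2*y*z - x^3 - 2*x*z^2 + y*z + 3*x
tr(b a b a b a^2) = tr(a)*tr(b a b a b a) - tr(b a b a b)   [square of a] = x*z^3 - y*z^2 - 2*x*z + y
tr(a^3 b a b a b) = tr(a)*tr(b a b a b a^2) - tr(b a b a b a)   [square of a] = x^2*z^3 - x*y*z^2 - 2*x^2*z - z^3 + x*y + 3*z
tr(a^2 b a b a b^-1 a) = tr(a^3 b a b a)*tr(b) - tr(a^3 b a b a b)   [inverse elimination on b] = x^3*y*z^2 - x^2*y^2*z - x^2*z^3 - x^3*y - x*y*z^2 + 2*x^2*z + y^2*z + z^3 + 2*x*y - 3*z
tr(a b a^2 b a b a) = tr(a)*tr(b a b a^2 b a) - tr(b a b a^2 b)   [square of a] = x^2*z^3 - 2*x*y*z^2 - x^2*z + y^2*z + x*y - z
tr(b a b a b a b a) = tr(b a b a b a)*tr(b a) - tr(a b a b)   [split at a repeated b] = z^4 - 4*z^2 + 2
tr(a b a^2 b a b a b) = tr(a)*tr(b a b a b a b a) - tr(b a b a b a b)   [square of a] = x*z^4 - y*z^3 - 3*x*z^2 + 2*y*z + x
tr(a^2 b a b a b^-1 a b) = tr(a b a^2 b a b a)*tr(b) - tr(a b a^2 b a b a b)   [inverse elimination on b] = x^2*y*z^3 - 2*x*y^2*z^2 - x*z^4 - x^2*y*z + y^3*z + y*z^3 + x*y^2 + 3*x*z^2 - 3*y*z - x
tr(b^-1 a b^-1 a^2 b a b a) = tr(a^2 b a b a b^-1 a)*tr(b) - tr(a^2 b a b a b^-1 a b)   [inverse elimination on b] = x^3*y^2*z^2 - x^2*y^3*z - 2*x^2*y*z^3 - x^3*y^2 + x*y^2*z^2 + x*z^4 + 3*x^2*y*z + x*y^2 - 3*x*z^2 + x
tr(b a^-1 b^-1 a b^-1 a^2 b a) = tr(b^-1 a b^-1 a^2 b a b)*tr(a) - tr(b^-1 a b^-1 a^2 b a b a)   [inverse elimination on a] = -x^3*y^2*z^2 + x^4*y*z + x^2*y^3*z + 2*x^2*y*z^3 - x^3*z^2 - x*y^2*z^2 - x*z^4 - 3*x^2*y*z - x*y^2 + 3*x*z^2 + x
tr(a^-1 b^-1 a b^-1 a^2 b a^-1 b) = tr(b a^-1 b^-1 a b^-1 a^2 b)*tr(a) - tr(b a^-1 b^-1 a b^-1 a^2 b a)   [inverse elimination on a] = -x^4*y^3*z + x^5*y^2 + x^3*y^4 + 3*x^3*y^2*z^2 - 2*x^4*y*z - 2*x^2*y^3*z - 3*x^2*y*z^3 - 4*x^3*y^2 + x^3*z^2 + x*y^2*z^2 + x*z^4 + 8*x^2*y*z - 4*x*z^2 + x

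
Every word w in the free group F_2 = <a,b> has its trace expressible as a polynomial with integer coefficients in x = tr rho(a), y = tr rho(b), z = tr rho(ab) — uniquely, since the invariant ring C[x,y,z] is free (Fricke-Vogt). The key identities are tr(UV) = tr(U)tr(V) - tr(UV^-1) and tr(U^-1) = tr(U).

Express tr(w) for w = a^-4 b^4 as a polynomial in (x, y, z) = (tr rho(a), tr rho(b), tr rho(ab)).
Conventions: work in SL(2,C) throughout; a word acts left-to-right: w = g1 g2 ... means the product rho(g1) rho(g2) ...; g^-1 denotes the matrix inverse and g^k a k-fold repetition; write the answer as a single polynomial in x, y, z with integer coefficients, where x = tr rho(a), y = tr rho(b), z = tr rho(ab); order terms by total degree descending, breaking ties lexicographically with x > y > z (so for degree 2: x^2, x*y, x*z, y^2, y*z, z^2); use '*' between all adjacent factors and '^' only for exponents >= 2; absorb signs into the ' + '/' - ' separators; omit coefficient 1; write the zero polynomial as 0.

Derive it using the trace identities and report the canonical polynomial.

x^4*y^4 - x^3*y^3*z - 3*x^4*y^2 - 3*x^2*y^4 + 2*x^3*y*z + 2*x*y^3*z + x^4 + 10*x^2*y^2 + y^4 - 4*x*y*z - 4*x^2 - 4*y^2 + 2

tr(b^2) = tr(b) * tr(b) - tr(1)  (reduce the b square) = y^2 - 2
so tr(b^3) = tr(b) * tr(b^2) - tr(b)  (reduce the b square) = y^3 - 3*y
tr(b^4) = tr(b) * tr(b^3) - tr(b^2)  (reduce the b square) = y^4 - 4*y^2 + 2
reduce: tr(a b^2) = tr(b) * tr(a b) - tr(a)  (reduce the b square) = y*z - x
reduce: tr(a b^3) = tr(b) * tr(a b^2) - tr(a b)  (reduce the b square) = y^2*z - x*y - z
tr(b^4 a) = tr(b) * tr(a b^3) - tr(a b^2)  (reduce the b square) = y^3*z - x*y^2 - 2*y*z + x
reduce: tr(b^4 a^-1) = tr(b^4) * tr(a) - tr(b^4 a)  (eliminate a^-1) = x*y^4 - y^3*z - 3*x*y^2 + 2*y*z + x
tr(b^4 a^-2) = tr(b^4 a^-1) * tr(a) - tr(b^4)  (eliminate a^-1) = x^2*y^4 - x*y^3*z - 3*x^2*y^2 - y^4 + 2*x*y*z + x^2 + 4*y^2 - 2
reduce: tr(b^4 a^-3) = tr(b^4 a^-2) * tr(a) - tr(b^4 a^-1)  (eliminate a^-1) = x^3*y^4 - x^2*y^3*z - 3*x^3*y^2 - 2*x*y^4 + 2*x^2*y*z + y^3*z + x^3 + 7*x*y^2 - 2*y*z - 3*x
tr(a^-4 b^4) = tr(b^4 a^-3) * tr(a) - tr(b^4 a^-2)  (eliminate a^-1) = x^4*y^4 - x^3*y^3*z - 3*x^4*y^2 - 3*x^2*y^4 + 2*x^3*y*z + 2*x*y^3*z + x^4 + 10*x^2*y^2 + y^4 - 4*x*y*z - 4*x^2 - 4*y^2 + 2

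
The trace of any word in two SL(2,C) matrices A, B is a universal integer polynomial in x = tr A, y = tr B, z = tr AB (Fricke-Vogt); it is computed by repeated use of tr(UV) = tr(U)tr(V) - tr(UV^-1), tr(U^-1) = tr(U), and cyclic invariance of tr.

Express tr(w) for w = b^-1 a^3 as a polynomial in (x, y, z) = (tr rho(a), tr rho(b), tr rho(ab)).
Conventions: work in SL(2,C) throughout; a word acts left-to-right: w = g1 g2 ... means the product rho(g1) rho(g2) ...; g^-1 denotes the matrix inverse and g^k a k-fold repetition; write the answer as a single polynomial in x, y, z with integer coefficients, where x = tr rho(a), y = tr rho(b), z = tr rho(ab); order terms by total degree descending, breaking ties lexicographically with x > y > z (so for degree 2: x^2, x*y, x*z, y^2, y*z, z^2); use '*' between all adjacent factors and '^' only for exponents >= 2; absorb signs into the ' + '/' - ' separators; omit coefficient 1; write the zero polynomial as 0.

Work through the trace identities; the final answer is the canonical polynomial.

x^3*y - x^2*z - 2*x*y + z

tr(a^2) = tr(a)*tr(a) - tr(1)   [square of a] = x^2 - 2
tr(a^3) = tr(a)*tr(a^2) - tr(a)   [square of a] = x^3 - 3*x
next, tr(b a^2) = tr(a)*tr(b a) - tr(b)   [square of a] = x*z - y
and tr(a^3 b) = tr(a)*tr(b a^2) - tr(b a)   [square of a] = x^2*z - x*y - z
and tr(b^-1 a^3) = tr(a^3)*tr(b) - tr(a^3 b)   [inverse elimination on b] = x^3*y - x^2*z - 2*x*y + z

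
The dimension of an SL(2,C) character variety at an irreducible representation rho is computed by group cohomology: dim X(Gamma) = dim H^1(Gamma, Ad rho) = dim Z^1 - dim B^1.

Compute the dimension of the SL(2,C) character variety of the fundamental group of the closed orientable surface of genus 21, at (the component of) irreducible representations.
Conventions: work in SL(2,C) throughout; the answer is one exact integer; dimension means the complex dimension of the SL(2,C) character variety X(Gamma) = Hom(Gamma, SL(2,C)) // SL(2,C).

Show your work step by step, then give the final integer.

120

pi_1 of the closed genus-21 surface has 42 generators bound by the single product-of-commutators relator.
Before the relator condition, cocycle space has dim 3*42 = 126.
H^2 = coker(d_2) is dual to H^0 = 0 at irreducible rho (Poincare duality), so d_2 is onto: dim Z^1 = 123.
dim B^1 = 3 (coboundaries, injective at irreducible rho).
dim X = dim H^1 = 123 - 3 = 120.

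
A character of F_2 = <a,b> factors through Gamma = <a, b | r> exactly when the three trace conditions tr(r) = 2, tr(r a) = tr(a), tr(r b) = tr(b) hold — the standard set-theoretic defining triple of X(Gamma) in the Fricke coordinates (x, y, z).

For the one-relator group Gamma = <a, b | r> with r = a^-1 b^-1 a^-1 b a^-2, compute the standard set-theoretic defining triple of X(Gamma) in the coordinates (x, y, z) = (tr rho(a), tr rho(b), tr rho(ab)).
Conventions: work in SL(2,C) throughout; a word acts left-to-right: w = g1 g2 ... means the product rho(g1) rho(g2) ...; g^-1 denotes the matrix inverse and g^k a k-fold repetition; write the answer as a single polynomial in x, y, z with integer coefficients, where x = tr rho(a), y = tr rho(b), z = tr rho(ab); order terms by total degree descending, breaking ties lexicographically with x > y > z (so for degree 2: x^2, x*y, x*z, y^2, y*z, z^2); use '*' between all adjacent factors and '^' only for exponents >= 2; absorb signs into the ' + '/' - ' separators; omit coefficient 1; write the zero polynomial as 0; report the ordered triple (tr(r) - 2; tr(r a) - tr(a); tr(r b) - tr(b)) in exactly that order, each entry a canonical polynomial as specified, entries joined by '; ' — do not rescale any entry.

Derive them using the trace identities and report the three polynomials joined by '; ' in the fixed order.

trace(b a^-1) = trace(b)*trace(a) - trace(b a)   [inverse elimination on a] = x*y - z
trace(b a^-2) = trace(b a^-1)*trace(a) - trace(b)   [inverse elimination on a] = x^2*y - x*z - y
and trace(a^-1 b a^-2) = trace(b a^-2)*trace(a) - trace(b a^-1)   [inverse elimination on a] = x^3*y - x^2*z - 2*x*y + z
trace(a^-1 b a^-3) = trace(a^-1 b a^-2)*trace(a) - trace(a^-1 b a^-1)   [inverse elimination on a] = x^4*y - x^3*z - 3*x^2*y + 2*x*z + y
and trace(b^2) = trace(b)*trace(b) - trace(1)   [square of b] = y^2 - 2
next, trace(b^2 a) = trace(b)*trace(a b) - trace(a)   [square of b] = y*z - x
trace(a^-1 b^2) = trace(b^2)*trace(a) - trace(b^2 a)   [inverse elimination on a] = x*y^2 - y*z - x
trace(b a^-2 b) = trace(a^-1 b^2)*trace(a) - trace(a^-1 b^2 a)   [inverse elimination on a] = x^2*y^2 - x*y*z - x^2 - y^2 + 2
and trace(b a b a) = trace(a b)*trace(a b) - trace(1)   [split at a repeated a] = z^2 - 2
and trace(a^-1 b a b) = trace(b a b)*trace(a) - trace(b a b a)   [inverse elimination on a] = x*y*z - x^2 - z^2 + 2
next, trace(b a^-2 b a) = trace(a^-1 b a b)*trace(a) - trace(a^-1 b a b a)   [inverse elimination on a] = x^2*y*z - x^3 - x*z^2 - y*z + 3*x
and trace(a^-1 b a^-1 b a^-1) = trace(b a^-2 b)*trace(a) - trace(b a^-2 b a)   [inverse elimination on a] = x^3*y^2 - 2*x^2*y*z - x*y^2 + x*z^2 + y*z - x
next, trace(a^-1 b a^-1 b) = trace(b a^-1 b)*trace(a) - trace(b a^-1 b a)   [inverse elimination on a] = x^2*y^2 - 2*x*y*z + z^2 - 2
and trace(a^-1 b a^-3 b) = trace(a^-1 b a^-1 b a^-1)*trace(a) - trace(a^-1 b a^-1 b)   [inverse elimination on a] = x^4*y^2 - 2*x^3*y*z - 2*x^2*y^2 + x^2*z^2 + 3*x*y*z - x^2 - z^2 + 2
trace(a^-1 b^-1 a^-1 b a^-2) = trace(a^-1 b a^-3)*trace(b) - trace(a^-1 b a^-3 b)   [inverse elimination on b] = x^3*y*z - x^2*y^2 - x^2*z^2 - x*y*z + x^2 + y^2 + z^2 - 2
next, trace(b^-1 a^-1 b a^-1) = trace(a^-1 b a^-1)*trace(b) - trace(a^-1 b a^-1 b)  (eliminate b^-1) = x*y*z - y^2 - z^2 + 2
and trace(a^-1 b^-1 a^-1 b a^-1) = trace(b^-1 a^-1 b a^-1)*trace(a) - trace(b^-1 a^-1 b)  (eliminate a^-1) = x^2*y*z - x*y^2 - x*z^2 + x
and trace(b a b^2) = trace(b)*trace(a b^2) - trace(a b)   [square of b] = y^2*z - x*y - z
trace(a b a) = trace(a)*trace(b a) - trace(b)   [square of a] = x*z - y
and trace(b a b^2 a) = trace(b)*trace(a b a b) - trace(a b a)   [square of b] = y*z^2 - x*z - y
trace(b a^-1 b a b) = trace(b a b^2)*trace(a) - trace(b a b^2 a)   [inverse elimination on a] = x*y^2*z - x^2*y - y*z^2 + y
trace(b a b a b a) = trace(a b a b)*trace(a b) - trace(b a)   [split at a repeated a] = z^3 - 3*z
next, trace(b a^-1 b a b a) = trace(b a b a b)*trace(a) - trace(b a b a b a)   [inverse elimination on a] = x*y*z^2 - x^2*z - z^3 - x*y + 3*z
next, trace(b a^-1 b a b a^-1) = trace(b a^-1 b a b)*trace(a) - trace(b a^-1 b a b a)   [inverse elimination on a] = x^2*y^2*z - x^3*y - 2*x*y*z^2 + x^2*z + z^3 + 2*x*y - 3*z
and trace(a b a^-2 b a^-1 b) = trace(b a^-1 b a b a^-1)*trace(a) - trace(b a^-1 b a b)   [inverse elimination on a] = x^3*y^2*z - x^4*y - 2*x^2*y*z^2 + x^3*z - x*y^2*z + x*z^3 + 3*x^2*y + y*z^2 - 3*x*z - y
next, trace(b a^-2 b a^-1 b^-1 a) = trace(a b a^-2 b a^-1)*trace(b) - trace(a b a^-2 b a^-1 b)   [inverse elimination on b] = -x^3*y^2*z + x^4*y + x^2*y^3 + 2*x^2*y*z^2 - x^3*z - x*z^3 - 4*x^2*y - y^3 - y*z^2 + 3*x*z + 3*y
trace(a^-1 b^-1 a^-1 b a^-2 b) = trace(b a^-2 b a^-1 b^-1)*trace(a) - trace(b a^-2 b a^-1 b^-1 a)   [inverse elimination on a] = x^3*y^2*z - x^2*y^3 - 2*x^2*y*z^2 + x*z^3 + 2*x^2*y + y^3 + y*z^2 - 2*x*z - 3*y
assemble the triple (trace(r) - 2; trace(r a) - x; trace(r b) - y)

x^3*y*z - x^2*y^2 - x^2*z^2 - x*y*z + x^2 + y^2 + z^2 - 4; x^2*y*z - x*y^2 - x*z^2; x^3*y^2*z - x^2*y^3 - 2*x^2*y*z^2 + x*z^3 + 2*x^2*y + y^3 + y*z^2 - 2*x*z - 4*y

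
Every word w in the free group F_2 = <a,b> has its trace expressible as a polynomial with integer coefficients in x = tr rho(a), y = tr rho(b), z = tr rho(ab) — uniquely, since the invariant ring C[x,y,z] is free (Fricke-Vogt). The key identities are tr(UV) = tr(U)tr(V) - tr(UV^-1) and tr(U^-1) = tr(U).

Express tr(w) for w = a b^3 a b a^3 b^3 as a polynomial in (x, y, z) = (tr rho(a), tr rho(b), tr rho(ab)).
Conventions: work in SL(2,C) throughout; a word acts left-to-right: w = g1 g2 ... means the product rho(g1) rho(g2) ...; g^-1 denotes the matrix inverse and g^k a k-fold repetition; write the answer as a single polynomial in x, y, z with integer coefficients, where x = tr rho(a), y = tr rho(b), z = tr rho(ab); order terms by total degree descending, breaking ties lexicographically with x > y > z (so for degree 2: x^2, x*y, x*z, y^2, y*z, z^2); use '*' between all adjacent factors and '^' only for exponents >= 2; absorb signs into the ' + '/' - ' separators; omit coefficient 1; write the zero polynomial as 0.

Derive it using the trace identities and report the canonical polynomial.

trace(b a b a) = trace(b a)*trace(b a) - trace(1)  (split on b) = z^2 - 2
trace(a b a b a b) = trace(b a)*trace(b a b a) - trace(b^-1 a^-1)  (split on b) = z^3 - 3*z
trace(b a b) = trace(b)*trace(a b) - trace(a)  (reduce the b square) = y*z - x
reduce: trace(a b a b a) = trace(a)*trace(b a b a) - trace(b a b)  (reduce the a square) = x*z^2 - y*z - x
so trace(b a b a b a b) = trace(b)*trace(a b a b a b) - trace(a b a b a)  (reduce the b square) = y*z^3 - x*z^2 - 2*y*z + x
trace(a b a b^3 a b) = trace(b)*trace(b a b a b a b) - trace(b a b a b a)  (reduce the b square) = y^2*z^3 - x*y*z^2 - 2*y^2*z - z^3 + x*y + 3*z
reduce: trace(a b a) = trace(a)*trace(b a) - trace(b)  (reduce the a square) = x*z - y
trace(b a b a b) = trace(b)*trace(a b a b) - trace(a b a)  (reduce the b square) = y*z^2 - x*z - y
trace(b a b^3 a) = trace(b)*trace(b a b a b) - trace(b a b a)  (reduce the b square) = y^2*z^2 - x*y*z - y^2 - z^2 + 2
trace(b^2 a b) = trace(b)*trace(a b^2) - trace(a b)  (reduce the b square) = y^2*z - x*y - z
so trace(b a b^3) = trace(b)*trace(b^2 a b) - trace(b^2 a)  (reduce the b square) = y^3*z - x*y^2 - 2*y*z + x
so trace(a b a b^3 a) = trace(a)*trace(b a b^3 a) - trace(b a b^3)  (reduce the a square) = x*y^2*z^2 - x^2*y*z - y^3*z - x*z^2 + 2*y*z + x
trace(b^3 a b^2 a b a) = trace(b)*trace(a b a b^3 a b) - trace(a b a b^3 a)  (reduce the b square) = y^3*z^3 - 2*x*y^2*z^2 + x^2*y*z - y^3*z - y*z^3 + x*y^2 + x*z^2 + y*z - x
trace(a b^4 a b) = trace(b)*trace(b a b a b^2) - trace(b a b a b)  (reduce the b square) = y^3*z^2 - x*y^2*z - y^3 - 2*y*z^2 + x*z + 3*y
so trace(b^2) = trace(b)*trace(b) - trace(1)  (reduce the b square) = y^2 - 2
reduce: trace(b^3) = trace(b)*trace(b^2) - trace(b)  (reduce the b square) = y^3 - 3*y
trace(b^4) = trace(b)*trace(b^3) - trace(b^2)  (reduce the b square) = y^4 - 4*y^2 + 2
trace(a b^4 a) = trace(a)*trace(b^4 a) - trace(b^4)  (reduce the a square) = x*y^3*z - x^2*y^2 - y^4 - 2*x*y*z + x^2 + 4*y^2 - 2
reduce: trace(b^3 a b^2 a b) = trace(b)*trace(a b^4 a b) - trace(a b^4 a)  (reduce the b square) = y^4*z^2 - 2*x*y^3*z + x^2*y^2 - 2*y^2*z^2 + 3*x*y*z - x^2 - y^2 + 2
trace(a b^3 a b^2 a b a) = trace(a)*trace(b^3 a b^2 a b a) - trace(b^3 a b^2 a b)  (reduce the a square) = x*y^3*z^3 - 2*x^2*y^2*z^2 - y^4*z^2 + x^3*y*z + x*y^3*z - x*y*z^3 + x^2*z^2 + 2*y^2*z^2 - 2*x*y*z + y^2 - 2
trace(b a b a^3 b^3 a b) = trace(a)*trace(a b^3 a b^2 a b a) - trace(a b^3 a b^2 a b)  (reduce the a square) = x^2*y^3*z^3 - 2*x^3*y^2*z^2 - x*y^4*z^2 + x^4*y*z + x^2*y^3*z - x^2*y*z^3 - y^3*z^3 + x^3*z^2 + 4*x*y^2*z^2 - 3*x^2*y*z + y^3*z + y*z^3 - x*z^2 - y*z - x
trace(a b^2 a b a b a) = trace(a)*trace(b^2 a b a b a) - trace(b^2 a b a b)  (reduce the a square) = x*y*z^3 - x^2*z^2 - y^2*z^2 - x*y*z + x^2 + y^2 + z^2 - 2
so trace(b a b a b a^3 b) = trace(a)*trace(a b^2 a b a b a) - trace(a b^2 a b a b)  (reduce the a square) = x^2*y*z^3 - x^3*z^2 - x*y^2*z^2 - x^2*y*z - y*z^3 + x^3 + x*y^2 + 2*x*z^2 + 2*y*z - 3*x
reduce: trace(b a b a b a^2) = trace(a)*trace(b a b a b a) - trace(b a b a b)  (reduce the a square) = x*z^3 - y*z^2 - 2*x*z + y
reduce: trace(b a b a b a^3) = trace(a)*trace(b a b a b a^2) - trace(b a b a b a)  (reduce the a square) = x^2*z^3 - x*y*z^2 - 2*x^2*z - z^3 + x*y + 3*z
trace(b a b a^3 b^3 a) = trace(b)*trace(b a b a b a^3 b) - trace(b a b a b a^3)  (reduce the b square) = x^2*y^2*z^3 - x^3*y*z^2 - x*y^3*z^2 - x^2*y^2*z - x^2*z^3 - y^2*z^3 + x^3*y + x*y^3 + 3*x*y*z^2 + 2*x^2*z + 2*y^2*z + z^3 - 4*x*y - 3*z
trace(a b^3 a b a^3 b^3) = trace(b)*trace(b a b a^3 b^3 a b) - trace(b a b a^3 b^3 a)  (reduce the b square) = x^2*y^4*z^3 - 2*x^3*y^3*z^2 - x*y^5*z^2 + x^4*y^2*z + x^2*y^4*z - 2*x^2*y^2*z^3 - y^4*z^3 + 2*x^3*y*z^2 + 5*x*y^3*z^2 - 2*x^2*y^2*z + x^2*z^3 + y^4*z + 2*y^2*z^3 - x^3*y - x*y^3 - 4*x*y*z^2 - 2*x^2*z - 3*y^2*z - z^3 + 3*x*y + 3*z

x^2*y^4*z^3 - 2*x^3*y^3*z^2 - x*y^5*z^2 + x^4*y^2*z + x^2*y^4*z - 2*x^2*y^2*z^3 - y^4*z^3 + 2*x^3*y*z^2 + 5*x*y^3*z^2 - 2*x^2*y^2*z + x^2*z^3 + y^4*z + 2*y^2*z^3 - x^3*y - x*y^3 - 4*x*y*z^2 - 2*x^2*z - 3*y^2*z - z^3 + 3*x*y + 3*z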